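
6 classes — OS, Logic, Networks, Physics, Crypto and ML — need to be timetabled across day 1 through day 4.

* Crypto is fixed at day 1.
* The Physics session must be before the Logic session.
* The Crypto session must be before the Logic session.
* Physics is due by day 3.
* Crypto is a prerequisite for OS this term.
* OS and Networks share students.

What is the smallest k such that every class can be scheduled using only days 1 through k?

The precedence chain requires at least 2 distinct days.
2 works (last occupied day: day 2): for example OS -> day 2; Physics -> day 1; Crypto -> day 1; Networks -> day 1; Logic -> day 2; ML -> day 1.

2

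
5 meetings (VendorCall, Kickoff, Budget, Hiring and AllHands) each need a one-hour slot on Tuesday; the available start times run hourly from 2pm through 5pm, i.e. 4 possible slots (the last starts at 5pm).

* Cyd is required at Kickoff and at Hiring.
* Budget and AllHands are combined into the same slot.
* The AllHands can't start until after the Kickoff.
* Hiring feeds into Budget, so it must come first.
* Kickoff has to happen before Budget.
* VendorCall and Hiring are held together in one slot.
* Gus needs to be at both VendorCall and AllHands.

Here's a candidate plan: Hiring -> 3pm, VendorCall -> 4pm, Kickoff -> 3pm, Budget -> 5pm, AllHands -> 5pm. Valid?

No — it violates: Cyd is required at Kickoff and at Hiring

Gus needs to be at both VendorCall and AllHands — holds.
Budget and AllHands are combined into the same slot — holds.
VendorCall and Hiring are held together in one slot — violated.
Hiring feeds into Budget, so it must come first — holds.
The AllHands can't start until after the Kickoff — holds.
Kickoff has to happen before Budget — holds.
Cyd is required at Kickoff and at Hiring — violated.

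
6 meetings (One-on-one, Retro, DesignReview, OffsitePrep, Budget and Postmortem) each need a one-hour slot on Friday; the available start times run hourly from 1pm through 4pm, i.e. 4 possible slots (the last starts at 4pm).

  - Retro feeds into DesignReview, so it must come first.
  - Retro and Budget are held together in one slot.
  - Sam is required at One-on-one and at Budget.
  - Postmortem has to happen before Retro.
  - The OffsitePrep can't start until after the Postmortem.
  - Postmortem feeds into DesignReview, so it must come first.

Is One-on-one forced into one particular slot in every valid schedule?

One-on-one can be 1pm (e.g. Postmortem in 1pm, Budget in 2pm, Retro in 2pm, DesignReview in 3pm, OffsitePrep in 2pm, One-on-one in 1pm) or 2pm (e.g. DesignReview in 4pm, Budget in 3pm, Retro in 3pm, OffsitePrep in 2pm, Postmortem in 1pm, One-on-one in 2pm).

No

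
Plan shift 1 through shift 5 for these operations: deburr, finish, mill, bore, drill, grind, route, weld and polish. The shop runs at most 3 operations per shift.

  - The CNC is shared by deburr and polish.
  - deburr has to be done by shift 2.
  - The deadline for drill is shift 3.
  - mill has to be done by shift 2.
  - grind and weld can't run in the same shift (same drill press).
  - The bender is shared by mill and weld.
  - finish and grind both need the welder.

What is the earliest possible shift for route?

shift 1

route at shift 1 is achievable: drill in shift 2, finish in shift 2, bore in shift 2, polish in shift 3, route in shift 1, weld in shift 4, deburr in shift 1, grind in shift 3, mill in shift 1.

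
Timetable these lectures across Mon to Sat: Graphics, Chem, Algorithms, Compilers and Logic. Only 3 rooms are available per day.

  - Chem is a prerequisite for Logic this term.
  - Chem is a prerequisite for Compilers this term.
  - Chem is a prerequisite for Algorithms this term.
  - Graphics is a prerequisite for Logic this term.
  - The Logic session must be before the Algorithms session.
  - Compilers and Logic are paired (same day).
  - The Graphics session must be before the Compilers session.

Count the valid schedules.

Splitting on Graphics: it can be Mon (20), Tue (16), Wed (10), Thu (4). Listing each branch's schedules as (Chem, Algorithms, Compilers, Logic):
Graphics=Mon: (Mon,Wed,Tue,Tue) (Mon,Thu,Tue,Tue) (Mon,Thu,Wed,Wed) (Mon,Fri,Tue,Tue) (Mon,Fri,Wed,Wed) (Mon,Fri,Thu,Thu) (Mon,Sat,Tue,Tue) (Mon,Sat,Wed,Wed) (Mon,Sat,Thu,Thu) (Mon,Sat,Fri,Fri) (Tue,Thu,Wed,Wed) (Tue,Fri,Wed,Wed) (Tue,Fri,Thu,Thu) (Tue,Sat,Wed,Wed) (Tue,Sat,Thu,Thu) (Tue,Sat,Fri,Fri) (Wed,Fri,Thu,Thu) (Wed,Sat,Thu,Thu) (Wed,Sat,Fri,Fri) (Thu,Sat,Fri,Fri) — 20.
Graphics=Tue: (Mon,Thu,Wed,Wed) (Mon,Fri,Wed,Wed) (Mon,Fri,Thu,Thu) (Mon,Sat,Wed,Wed) (Mon,Sat,Thu,Thu) (Mon,Sat,Fri,Fri) (Tue,Thu,Wed,Wed) (Tue,Fri,Wed,Wed) (Tue,Fri,Thu,Thu) (Tue,Sat,Wed,Wed) (Tue,Sat,Thu,Thu) (Tue,Sat,Fri,Fri) (Wed,Fri,Thu,Thu) (Wed,Sat,Thu,Thu) (Wed,Sat,Fri,Fri) (Thu,Sat,Fri,Fri) — 16.
Graphics=Wed: (Mon,Fri,Thu,Thu) (Mon,Sat,Thu,Thu) (Mon,Sat,Fri,Fri) (Tue,Fri,Thu,Thu) (Tue,Sat,Thu,Thu) (Tue,Sat,Fri,Fri) (Wed,Fri,Thu,Thu) (Wed,Sat,Thu,Thu) (Wed,Sat,Fri,Fri) (Thu,Sat,Fri,Fri) — 10.
Graphics=Thu: (Mon,Sat,Fri,Fri) (Tue,Sat,Fri,Fri) (Wed,Sat,Fri,Fri) (Thu,Sat,Fri,Fri) — 4.
Summing: 20 + 16 + 10 + 4 = 50.

50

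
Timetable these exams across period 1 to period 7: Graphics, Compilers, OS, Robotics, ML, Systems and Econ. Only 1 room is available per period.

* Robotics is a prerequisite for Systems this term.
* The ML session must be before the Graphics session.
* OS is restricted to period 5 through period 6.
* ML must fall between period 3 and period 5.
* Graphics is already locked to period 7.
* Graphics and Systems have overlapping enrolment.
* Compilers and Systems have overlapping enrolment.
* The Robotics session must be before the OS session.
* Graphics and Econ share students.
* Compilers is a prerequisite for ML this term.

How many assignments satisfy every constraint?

42

Splitting on Compilers: it can be period 1 (15), period 2 (15), period 3 (9), period 4 (3). Listing each branch's schedules as (Graphics, OS, Robotics, ML, Systems, Econ) by period number:
Compilers=period 1: (7,5,2,3,4,6) (7,5,2,3,6,4) (7,5,2,4,3,6) (7,5,2,4,6,3) (7,5,3,4,6,2) (7,5,4,3,6,2) (7,6,2,3,4,5) (7,6,2,3,5,4) (7,6,2,4,3,5) (7,6,2,4,5,3) (7,6,2,5,3,4) (7,6,2,5,4,3) (7,6,3,4,5,2) (7,6,3,5,4,2) (7,6,4,3,5,2) — 15.
Compilers=period 2: (7,5,1,3,4,6) (7,5,1,3,6,4) (7,5,1,4,3,6) (7,5,1,4,6,3) (7,5,3,4,6,1) (7,5,4,3,6,1) (7,6,1,3,4,5) (7,6,1,3,5,4) (7,6,1,4,3,5) (7,6,1,4,5,3) (7,6,1,5,3,4) (7,6,1,5,4,3) (7,6,3,4,5,1) (7,6,3,5,4,1) (7,6,4,3,5,1) — 15.
Compilers=period 3: (7,5,1,4,2,6) (7,5,1,4,6,2) (7,5,2,4,6,1) (7,6,1,4,2,5) (7,6,1,4,5,2) (7,6,1,5,2,4) (7,6,1,5,4,2) (7,6,2,4,5,1) (7,6,2,5,4,1) — 9.
Compilers=period 4: (7,6,1,5,2,3) (7,6,1,5,3,2) (7,6,2,5,3,1) — 3.
Summing: 15 + 15 + 9 + 3 = 42.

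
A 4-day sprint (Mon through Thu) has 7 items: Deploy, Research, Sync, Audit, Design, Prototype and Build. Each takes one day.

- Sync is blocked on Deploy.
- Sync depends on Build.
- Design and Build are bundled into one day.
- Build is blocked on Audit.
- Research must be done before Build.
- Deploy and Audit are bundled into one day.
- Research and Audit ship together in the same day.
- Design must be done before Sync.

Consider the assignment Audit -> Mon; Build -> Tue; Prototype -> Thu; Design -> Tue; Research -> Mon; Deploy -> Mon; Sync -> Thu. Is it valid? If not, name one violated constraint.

Sync depends on Build — holds.
Deploy and Audit are bundled into one day — holds.
Research must be done before Build — holds.
Sync is blocked on Deploy — holds.
Design and Build are bundled into one day — holds.
Design must be done before Sync — holds.
Build is blocked on Audit — holds.
Research and Audit ship together in the same day — holds.

Yes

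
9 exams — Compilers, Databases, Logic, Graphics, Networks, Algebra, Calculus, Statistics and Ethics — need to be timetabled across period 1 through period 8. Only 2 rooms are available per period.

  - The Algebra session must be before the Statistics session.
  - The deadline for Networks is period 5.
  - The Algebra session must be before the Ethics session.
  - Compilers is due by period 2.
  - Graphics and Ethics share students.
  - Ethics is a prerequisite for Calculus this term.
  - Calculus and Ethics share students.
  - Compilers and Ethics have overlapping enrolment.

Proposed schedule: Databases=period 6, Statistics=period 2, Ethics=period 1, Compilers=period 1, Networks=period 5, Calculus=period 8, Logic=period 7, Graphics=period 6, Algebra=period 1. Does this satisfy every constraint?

The Algebra session must be before the Ethics session — violated.
Graphics and Ethics share students — holds.
The Algebra session must be before the Statistics session — holds.
Compilers is due by period 2 — holds.
Ethics is a prerequisite for Calculus this term — holds.
Calculus and Ethics share students — holds.
The deadline for Networks is period 5 — holds.
Only 2 rooms are available per period — violated.
Compilers and Ethics have overlapping enrolment — violated.

No — it violates: Only 2 rooms are available per period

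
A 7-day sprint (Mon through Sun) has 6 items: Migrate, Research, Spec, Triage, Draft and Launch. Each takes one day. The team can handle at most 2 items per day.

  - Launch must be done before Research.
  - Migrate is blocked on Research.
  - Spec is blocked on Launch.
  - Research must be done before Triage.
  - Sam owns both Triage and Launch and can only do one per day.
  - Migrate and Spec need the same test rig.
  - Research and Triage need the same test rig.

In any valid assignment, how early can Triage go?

Wed

Precedence pushes Triage to at least Wed.
Triage at Wed is achievable: Spec -> Tue; Migrate -> Wed; Launch -> Mon; Triage -> Wed; Draft -> Mon; Research -> Tue.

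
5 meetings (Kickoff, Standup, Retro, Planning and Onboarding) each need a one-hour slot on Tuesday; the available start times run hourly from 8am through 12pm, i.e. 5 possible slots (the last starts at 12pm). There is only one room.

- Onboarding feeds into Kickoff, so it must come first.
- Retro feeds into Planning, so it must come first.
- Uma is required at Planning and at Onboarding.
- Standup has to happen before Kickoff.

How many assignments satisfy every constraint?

Splitting on Kickoff: it can be 10am (2), 11am (6), 12pm (12). Listing each branch's schedules as (Standup, Retro, Planning, Onboarding):
Kickoff=10am: (8am,11am,12pm,9am) (9am,11am,12pm,8am) — 2.
Kickoff=11am: (8am,9am,12pm,10am) (8am,10am,12pm,9am) (9am,8am,12pm,10am) (9am,10am,12pm,8am) (10am,8am,12pm,9am) (10am,9am,12pm,8am) — 6.
Kickoff=12pm: (8am,9am,10am,11am) (8am,9am,11am,10am) (8am,10am,11am,9am) (9am,8am,10am,11am) (9am,8am,11am,10am) (9am,10am,11am,8am) (10am,8am,9am,11am) (10am,8am,11am,9am) (10am,9am,11am,8am) (11am,8am,9am,10am) (11am,8am,10am,9am) (11am,9am,10am,8am) — 12.
Summing: 2 + 6 + 12 = 20.

20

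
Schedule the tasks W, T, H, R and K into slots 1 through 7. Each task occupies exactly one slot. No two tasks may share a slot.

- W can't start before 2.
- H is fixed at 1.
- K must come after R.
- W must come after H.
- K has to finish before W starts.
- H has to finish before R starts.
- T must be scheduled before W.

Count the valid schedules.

Splitting on W: it can be 5 (3), 6 (12), 7 (30). Listing each branch's schedules as (T, H, R, K):
W=5: (2,1,3,4) (3,1,2,4) (4,1,2,3) — 3.
W=6: (2,1,3,4) (2,1,3,5) (2,1,4,5) (3,1,2,4) (3,1,2,5) (3,1,4,5) (4,1,2,3) (4,1,2,5) (4,1,3,5) (5,1,2,3) (5,1,2,4) (5,1,3,4) — 12.
W=7: (2,1,3,4) (2,1,3,5) (2,1,3,6) (2,1,4,5) (2,1,4,6) (2,1,5,6) (3,1,2,4) (3,1,2,5) (3,1,2,6) (3,1,4,5) (3,1,4,6) (3,1,5,6) (4,1,2,3) (4,1,2,5) (4,1,2,6) (4,1,3,5) (4,1,3,6) (4,1,5,6) (5,1,2,3) (5,1,2,4) (5,1,2,6) (5,1,3,4) (5,1,3,6) (5,1,4,6) (6,1,2,3) (6,1,2,4) (6,1,2,5) (6,1,3,4) (6,1,3,5) (6,1,4,5) — 30.
Summing: 3 + 12 + 30 = 45.

45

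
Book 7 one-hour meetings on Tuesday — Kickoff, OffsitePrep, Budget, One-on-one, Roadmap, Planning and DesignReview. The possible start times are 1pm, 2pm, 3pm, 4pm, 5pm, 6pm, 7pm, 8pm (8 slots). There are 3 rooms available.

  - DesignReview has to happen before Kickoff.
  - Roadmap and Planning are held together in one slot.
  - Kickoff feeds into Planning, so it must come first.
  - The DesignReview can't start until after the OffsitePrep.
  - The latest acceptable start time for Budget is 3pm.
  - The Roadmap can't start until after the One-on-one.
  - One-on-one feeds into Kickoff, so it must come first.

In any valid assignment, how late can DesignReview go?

Precedence pushes DesignReview to at least 2pm; downstream work caps DesignReview at 6pm.
DesignReview at 6pm is achievable: Budget -> 1pm; Roadmap -> 8pm; Kickoff -> 7pm; Planning -> 8pm; One-on-one -> 1pm; OffsitePrep -> 1pm; DesignReview -> 6pm.

6pm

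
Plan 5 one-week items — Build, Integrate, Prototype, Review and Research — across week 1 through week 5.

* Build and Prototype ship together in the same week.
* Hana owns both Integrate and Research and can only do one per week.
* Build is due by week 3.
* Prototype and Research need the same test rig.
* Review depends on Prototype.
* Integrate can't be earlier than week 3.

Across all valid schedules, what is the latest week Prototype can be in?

week 3

Prototype must be in the same week as Build, which can't be after week 3, so Prototype is at most week 3.
Prototype at week 3 is achievable: Integrate=week 3, Review=week 4, Build=week 3, Prototype=week 3, Research=week 1.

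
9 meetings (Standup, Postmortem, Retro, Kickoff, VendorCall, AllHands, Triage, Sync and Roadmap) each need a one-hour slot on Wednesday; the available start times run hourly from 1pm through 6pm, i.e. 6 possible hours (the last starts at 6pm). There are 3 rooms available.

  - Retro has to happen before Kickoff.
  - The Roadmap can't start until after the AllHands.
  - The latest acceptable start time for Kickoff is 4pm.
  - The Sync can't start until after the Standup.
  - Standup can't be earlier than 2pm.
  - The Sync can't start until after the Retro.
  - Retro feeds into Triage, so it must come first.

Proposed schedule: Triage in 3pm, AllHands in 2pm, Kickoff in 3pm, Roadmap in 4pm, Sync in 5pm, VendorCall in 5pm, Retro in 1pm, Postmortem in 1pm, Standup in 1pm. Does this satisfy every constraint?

The Roadmap can't start until after the AllHands — holds.
The latest acceptable start time for Kickoff is 4pm — holds.
Standup can't be earlier than 2pm — violated.
The Sync can't start until after the Retro — holds.
There are 3 rooms available — holds.
Retro has to happen before Kickoff — holds.
Retro feeds into Triage, so it must come first — holds.
The Sync can't start until after the Standup — holds.

No. Standup can't be earlier than 2pm is not satisfied.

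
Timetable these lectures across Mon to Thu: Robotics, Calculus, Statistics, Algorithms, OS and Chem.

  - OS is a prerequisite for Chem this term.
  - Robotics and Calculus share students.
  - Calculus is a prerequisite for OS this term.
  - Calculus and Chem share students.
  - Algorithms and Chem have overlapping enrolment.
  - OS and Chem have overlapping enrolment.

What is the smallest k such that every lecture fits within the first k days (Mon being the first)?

The precedence chain requires at least 3 distinct days.
3 works (last occupied day: Wed): for example OS=Tue; Algorithms=Mon; Robotics=Tue; Calculus=Mon; Chem=Wed; Statistics=Mon.

3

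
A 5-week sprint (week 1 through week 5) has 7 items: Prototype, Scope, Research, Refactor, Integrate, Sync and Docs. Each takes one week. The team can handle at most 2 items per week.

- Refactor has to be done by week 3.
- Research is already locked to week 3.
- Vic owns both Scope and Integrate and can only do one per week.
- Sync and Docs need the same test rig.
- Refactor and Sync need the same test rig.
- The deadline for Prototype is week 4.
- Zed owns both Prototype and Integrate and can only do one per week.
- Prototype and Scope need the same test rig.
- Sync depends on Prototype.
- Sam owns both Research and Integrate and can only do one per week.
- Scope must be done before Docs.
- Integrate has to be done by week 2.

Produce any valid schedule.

Integrate in week 1, Prototype in week 2, Scope in week 3, Research in week 3, Docs in week 5, Sync in week 4, Refactor in week 1

Checking: Scope(week 3) before Docs(week 5); Prototype(week 2) before Sync(week 4); Scope(week 3) != Integrate(week 1); Refactor(week 1) != Sync(week 4); Sync(week 4) != Docs(week 5); Prototype(week 2) != Integrate(week 1); Research(week 3) != Integrate(week 1); Prototype(week 2) != Scope(week 3); Prototype=week 2 in [week 1,week 4]; Integrate=week 1 in [week 1,week 2]; Refactor=week 1 in [week 1,week 3]; Research=week 3 in [week 3,week 3]; max 2 per week (cap 2).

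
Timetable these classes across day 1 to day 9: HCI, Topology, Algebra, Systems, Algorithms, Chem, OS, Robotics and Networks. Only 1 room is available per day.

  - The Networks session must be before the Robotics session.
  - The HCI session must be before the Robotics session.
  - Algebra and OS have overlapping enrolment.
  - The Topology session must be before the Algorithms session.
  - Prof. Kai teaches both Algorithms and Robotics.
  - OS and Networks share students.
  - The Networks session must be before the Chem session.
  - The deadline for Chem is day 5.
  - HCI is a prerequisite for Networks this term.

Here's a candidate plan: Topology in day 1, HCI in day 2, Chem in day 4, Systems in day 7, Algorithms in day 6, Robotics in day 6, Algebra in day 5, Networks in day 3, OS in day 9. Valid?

No — it violates: Prof. Kai teaches both Algorithms and Robotics

HCI is a prerequisite for Networks this term — holds.
The Networks session must be before the Robotics session — holds.
Prof. Kai teaches both Algorithms and Robotics — violated.
The Topology session must be before the Algorithms session — holds.
The deadline for Chem is day 5 — holds.
The Networks session must be before the Chem session — holds.
OS and Networks share students — holds.
The HCI session must be before the Robotics session — holds.
Only 1 room is available per day — violated.
Algebra and OS have overlapping enrolment — holds.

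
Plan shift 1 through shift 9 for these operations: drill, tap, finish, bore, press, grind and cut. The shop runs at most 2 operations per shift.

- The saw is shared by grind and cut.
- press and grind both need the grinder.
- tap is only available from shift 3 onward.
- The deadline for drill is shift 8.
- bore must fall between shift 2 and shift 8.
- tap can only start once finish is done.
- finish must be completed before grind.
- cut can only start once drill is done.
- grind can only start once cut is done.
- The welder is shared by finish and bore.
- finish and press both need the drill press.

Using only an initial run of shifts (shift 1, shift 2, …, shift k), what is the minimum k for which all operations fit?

4 shifts

The precedence chain requires at least 3 distinct shifts.
With at most 2 per shift and 7 operations, at least 4 shifts are needed.
4 works (last occupied shift: shift 4): for example grind in shift 3; drill in shift 1; tap in shift 3; cut in shift 2; press in shift 4; finish in shift 1; bore in shift 2.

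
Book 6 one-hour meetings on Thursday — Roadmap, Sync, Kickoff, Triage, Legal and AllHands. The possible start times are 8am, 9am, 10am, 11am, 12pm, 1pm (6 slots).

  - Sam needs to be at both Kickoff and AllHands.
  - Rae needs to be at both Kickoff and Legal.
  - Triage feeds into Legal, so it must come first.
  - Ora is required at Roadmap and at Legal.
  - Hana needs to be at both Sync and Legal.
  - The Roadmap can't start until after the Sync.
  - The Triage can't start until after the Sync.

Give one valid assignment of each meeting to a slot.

Roadmap in 9am; AllHands in 9am; Legal in 10am; Kickoff in 8am; Triage in 9am; Sync in 8am

Checking: Triage(9am) before Legal(10am); Sync(8am) before Triage(9am); Sync(8am) before Roadmap(9am); Kickoff(8am) != Legal(10am); Roadmap(9am) != Legal(10am); Sync(8am) != Legal(10am); Kickoff(8am) != AllHands(9am).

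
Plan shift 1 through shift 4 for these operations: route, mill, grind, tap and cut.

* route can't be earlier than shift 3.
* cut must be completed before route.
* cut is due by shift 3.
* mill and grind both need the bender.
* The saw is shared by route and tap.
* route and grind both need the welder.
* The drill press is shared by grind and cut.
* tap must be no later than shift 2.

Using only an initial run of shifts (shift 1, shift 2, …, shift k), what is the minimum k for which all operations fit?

3 shifts

The precedence chain requires at least 2 distinct shifts.
route can't be placed before shift 3, so the schedule must run through at least shift 3.
3 works (last occupied shift: shift 3): for example mill in shift 1, route in shift 3, grind in shift 2, cut in shift 1, tap in shift 1.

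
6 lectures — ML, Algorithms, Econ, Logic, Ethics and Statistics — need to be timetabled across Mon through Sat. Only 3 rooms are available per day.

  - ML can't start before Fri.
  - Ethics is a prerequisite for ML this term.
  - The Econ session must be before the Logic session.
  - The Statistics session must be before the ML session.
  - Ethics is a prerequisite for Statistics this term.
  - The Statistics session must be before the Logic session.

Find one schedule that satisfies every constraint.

Logic -> Wed, Statistics -> Tue, Ethics -> Mon, ML -> Fri, Econ -> Mon, Algorithms -> Mon

Checking: Statistics(Tue) before Logic(Wed); Ethics(Mon) before Statistics(Tue); Statistics(Tue) before ML(Fri); Ethics(Mon) before ML(Fri); Econ(Mon) before Logic(Wed); ML=Fri in [Fri,Sat]; max 3 per day (cap 3).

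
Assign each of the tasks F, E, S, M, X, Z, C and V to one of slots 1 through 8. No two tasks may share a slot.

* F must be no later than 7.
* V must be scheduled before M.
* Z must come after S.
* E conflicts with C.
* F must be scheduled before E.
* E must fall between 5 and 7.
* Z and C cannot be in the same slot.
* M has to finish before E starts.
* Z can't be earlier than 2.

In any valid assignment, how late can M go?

Precedence pushes M to at least 2; downstream work caps M at 6.
M at 6 is achievable: M=6, X=5, E=7, F=1, V=4, Z=3, C=8, S=2.

6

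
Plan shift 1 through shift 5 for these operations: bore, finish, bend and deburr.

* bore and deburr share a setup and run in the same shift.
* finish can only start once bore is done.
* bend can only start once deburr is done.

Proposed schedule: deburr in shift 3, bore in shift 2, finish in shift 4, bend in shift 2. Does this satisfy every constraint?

No — it violates: bend can only start once deburr is done

bend can only start once deburr is done — violated.
finish can only start once bore is done — holds.
bore and deburr share a setup and run in the same shift — violated.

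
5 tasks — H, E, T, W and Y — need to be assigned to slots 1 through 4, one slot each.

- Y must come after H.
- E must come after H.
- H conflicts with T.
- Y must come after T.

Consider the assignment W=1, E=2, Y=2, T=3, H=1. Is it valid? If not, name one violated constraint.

H conflicts with T — holds.
Y must come after H — holds.
Y must come after T — violated.
E must come after H — holds.

No — it violates: Y must come after T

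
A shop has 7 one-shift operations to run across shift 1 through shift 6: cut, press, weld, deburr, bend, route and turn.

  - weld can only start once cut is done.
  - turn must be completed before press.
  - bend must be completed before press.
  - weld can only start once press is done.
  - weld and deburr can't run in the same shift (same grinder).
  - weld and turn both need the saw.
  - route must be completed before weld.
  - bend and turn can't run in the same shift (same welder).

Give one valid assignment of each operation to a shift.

route=shift 1, deburr=shift 1, press=shift 3, bend=shift 1, turn=shift 2, cut=shift 1, weld=shift 4

Checking: cut(shift 1) before weld(shift 4); turn(shift 2) before press(shift 3); route(shift 1) before weld(shift 4); bend(shift 1) before press(shift 3); press(shift 3) before weld(shift 4); weld(shift 4) != deburr(shift 1); bend(shift 1) != turn(shift 2); weld(shift 4) != turn(shift 2).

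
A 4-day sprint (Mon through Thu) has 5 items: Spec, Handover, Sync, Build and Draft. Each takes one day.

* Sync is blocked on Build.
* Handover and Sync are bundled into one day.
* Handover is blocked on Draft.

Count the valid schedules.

Splitting on Spec: it can be Mon (14), Tue (14), Wed (14), Thu (14). Listing each branch's schedules as (Handover, Sync, Build, Draft):
Spec=Mon: (Tue,Tue,Mon,Mon) (Wed,Wed,Mon,Mon) (Wed,Wed,Mon,Tue) (Wed,Wed,Tue,Mon) (Wed,Wed,Tue,Tue) (Thu,Thu,Mon,Mon) (Thu,Thu,Mon,Tue) (Thu,Thu,Mon,Wed) (Thu,Thu,Tue,Mon) (Thu,Thu,Tue,Tue) (Thu,Thu,Tue,Wed) (Thu,Thu,Wed,Mon) (Thu,Thu,Wed,Tue) (Thu,Thu,Wed,Wed) — 14.
Spec=Tue: (Tue,Tue,Mon,Mon) (Wed,Wed,Mon,Mon) (Wed,Wed,Mon,Tue) (Wed,Wed,Tue,Mon) (Wed,Wed,Tue,Tue) (Thu,Thu,Mon,Mon) (Thu,Thu,Mon,Tue) (Thu,Thu,Mon,Wed) (Thu,Thu,Tue,Mon) (Thu,Thu,Tue,Tue) (Thu,Thu,Tue,Wed) (Thu,Thu,Wed,Mon) (Thu,Thu,Wed,Tue) (Thu,Thu,Wed,Wed) — 14.
Spec=Wed: (Tue,Tue,Mon,Mon) (Wed,Wed,Mon,Mon) (Wed,Wed,Mon,Tue) (Wed,Wed,Tue,Mon) (Wed,Wed,Tue,Tue) (Thu,Thu,Mon,Mon) (Thu,Thu,Mon,Tue) (Thu,Thu,Mon,Wed) (Thu,Thu,Tue,Mon) (Thu,Thu,Tue,Tue) (Thu,Thu,Tue,Wed) (Thu,Thu,Wed,Mon) (Thu,Thu,Wed,Tue) (Thu,Thu,Wed,Wed) — 14.
Spec=Thu: (Tue,Tue,Mon,Mon) (Wed,Wed,Mon,Mon) (Wed,Wed,Mon,Tue) (Wed,Wed,Tue,Mon) (Wed,Wed,Tue,Tue) (Thu,Thu,Mon,Mon) (Thu,Thu,Mon,Tue) (Thu,Thu,Mon,Wed) (Thu,Thu,Tue,Mon) (Thu,Thu,Tue,Tue) (Thu,Thu,Tue,Wed) (Thu,Thu,Wed,Mon) (Thu,Thu,Wed,Tue) (Thu,Thu,Wed,Wed) — 14.
Summing: 14 + 14 + 14 + 14 = 56.

56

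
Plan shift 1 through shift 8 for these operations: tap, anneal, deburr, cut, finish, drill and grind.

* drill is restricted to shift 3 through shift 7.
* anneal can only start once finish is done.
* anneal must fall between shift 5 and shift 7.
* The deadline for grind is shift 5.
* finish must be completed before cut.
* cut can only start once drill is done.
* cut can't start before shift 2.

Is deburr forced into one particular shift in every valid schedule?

deburr can be shift 1 (e.g. finish -> shift 1, drill -> shift 3, grind -> shift 1, deburr -> shift 1, anneal -> shift 5, tap -> shift 1, cut -> shift 4) or shift 2 (e.g. deburr -> shift 2, finish -> shift 1, anneal -> shift 5, tap -> shift 1, grind -> shift 1, cut -> shift 4, drill -> shift 3).

No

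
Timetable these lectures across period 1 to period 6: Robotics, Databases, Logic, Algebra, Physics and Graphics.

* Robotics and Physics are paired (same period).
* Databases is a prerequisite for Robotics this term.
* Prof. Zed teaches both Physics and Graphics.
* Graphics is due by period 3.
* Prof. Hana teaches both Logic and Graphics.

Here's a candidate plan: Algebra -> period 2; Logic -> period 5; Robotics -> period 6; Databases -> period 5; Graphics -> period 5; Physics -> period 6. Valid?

Prof. Zed teaches both Physics and Graphics — holds.
Databases is a prerequisite for Robotics this term — holds.
Robotics and Physics are paired (same period) — holds.
Graphics is due by period 3 — violated.
Prof. Hana teaches both Logic and Graphics — violated.

No — it violates: Prof. Hana teaches both Logic and Graphics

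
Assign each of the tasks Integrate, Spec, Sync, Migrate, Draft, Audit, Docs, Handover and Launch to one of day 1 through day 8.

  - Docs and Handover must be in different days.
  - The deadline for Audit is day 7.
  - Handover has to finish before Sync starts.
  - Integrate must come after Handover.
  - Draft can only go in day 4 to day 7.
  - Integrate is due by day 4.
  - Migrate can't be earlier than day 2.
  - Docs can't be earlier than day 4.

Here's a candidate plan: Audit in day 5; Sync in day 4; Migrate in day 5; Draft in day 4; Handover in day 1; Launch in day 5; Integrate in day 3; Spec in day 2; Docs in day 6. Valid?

The deadline for Audit is day 7 — holds.
Draft can only go in day 4 to day 7 — holds.
Docs and Handover must be in different days — holds.
Integrate must come after Handover — holds.
Integrate is due by day 4 — holds.
Handover has to finish before Sync starts — holds.
Docs can't be earlier than day 4 — holds.
Migrate can't be earlier than day 2 — holds.

Yes, all constraints hold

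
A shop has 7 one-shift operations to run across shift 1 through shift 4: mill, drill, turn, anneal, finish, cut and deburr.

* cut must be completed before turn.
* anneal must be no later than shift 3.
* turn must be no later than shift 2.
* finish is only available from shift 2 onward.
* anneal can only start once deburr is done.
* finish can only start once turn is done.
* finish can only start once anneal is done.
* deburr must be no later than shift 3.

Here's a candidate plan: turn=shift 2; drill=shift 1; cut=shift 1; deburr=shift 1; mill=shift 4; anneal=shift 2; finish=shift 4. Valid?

cut must be completed before turn — holds.
finish is only available from shift 2 onward — holds.
deburr must be no later than shift 3 — holds.
finish can only start once anneal is done — holds.
turn must be no later than shift 2 — holds.
anneal can only start once deburr is done — holds.
finish can only start once turn is done — holds.
anneal must be no later than shift 3 — holds.

Valid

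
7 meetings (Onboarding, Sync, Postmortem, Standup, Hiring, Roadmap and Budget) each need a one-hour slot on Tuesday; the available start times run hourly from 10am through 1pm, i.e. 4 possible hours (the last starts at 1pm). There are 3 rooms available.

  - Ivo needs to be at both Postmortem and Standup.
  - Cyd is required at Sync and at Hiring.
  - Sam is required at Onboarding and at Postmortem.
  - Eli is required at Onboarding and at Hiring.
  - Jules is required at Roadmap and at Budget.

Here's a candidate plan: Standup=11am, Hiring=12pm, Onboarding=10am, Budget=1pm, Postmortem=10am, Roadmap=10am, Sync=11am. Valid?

Sam is required at Onboarding and at Postmortem — violated.
Ivo needs to be at both Postmortem and Standup — holds.
Eli is required at Onboarding and at Hiring — holds.
Cyd is required at Sync and at Hiring — holds.
Jules is required at Roadmap and at Budget — holds.
There are 3 rooms available — holds.

No. Sam is required at Onboarding and at Postmortem is not satisfied.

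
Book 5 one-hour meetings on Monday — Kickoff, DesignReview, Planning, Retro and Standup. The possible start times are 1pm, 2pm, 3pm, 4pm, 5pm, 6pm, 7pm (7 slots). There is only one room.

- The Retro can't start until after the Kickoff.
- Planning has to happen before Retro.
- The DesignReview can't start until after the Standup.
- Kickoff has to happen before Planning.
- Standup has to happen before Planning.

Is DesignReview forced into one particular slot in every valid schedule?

No

DesignReview can be 2pm (e.g. Kickoff=3pm, DesignReview=2pm, Standup=1pm, Planning=4pm, Retro=5pm) or 3pm (e.g. Planning=4pm; DesignReview=3pm; Kickoff=1pm; Retro=5pm; Standup=2pm).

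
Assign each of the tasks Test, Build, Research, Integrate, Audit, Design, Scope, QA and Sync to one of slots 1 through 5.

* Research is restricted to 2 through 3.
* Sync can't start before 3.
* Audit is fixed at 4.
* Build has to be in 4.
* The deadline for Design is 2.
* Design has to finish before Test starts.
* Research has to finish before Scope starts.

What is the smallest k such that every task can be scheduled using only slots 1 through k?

4 slots

The precedence chain requires at least 2 distinct slots.
Build can't be placed before 4, so the schedule must run through at least slot 4.
4 works (last occupied slot: 4): for example Integrate in 1; Scope in 3; Research in 2; QA in 1; Design in 1; Audit in 4; Sync in 3; Build in 4; Test in 2.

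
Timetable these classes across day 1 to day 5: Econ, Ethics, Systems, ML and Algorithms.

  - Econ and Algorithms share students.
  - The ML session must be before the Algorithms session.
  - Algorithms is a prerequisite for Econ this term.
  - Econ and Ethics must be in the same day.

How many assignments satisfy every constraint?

50

Splitting on Econ: it can be day 3 (5), day 4 (15), day 5 (30). Listing each branch's schedules as (Ethics, Systems, ML, Algorithms) by day number:
Econ=day 3: (3,1,1,2) (3,2,1,2) (3,3,1,2) (3,4,1,2) (3,5,1,2) — 5.
Econ=day 4: (4,1,1,2) (4,1,1,3) (4,1,2,3) (4,2,1,2) (4,2,1,3) (4,2,2,3) (4,3,1,2) (4,3,1,3) (4,3,2,3) (4,4,1,2) (4,4,1,3) (4,4,2,3) (4,5,1,2) (4,5,1,3) (4,5,2,3) — 15.
Econ=day 5: (5,1,1,2) (5,1,1,3) (5,1,1,4) (5,1,2,3) (5,1,2,4) (5,1,3,4) (5,2,1,2) (5,2,1,3) (5,2,1,4) (5,2,2,3) (5,2,2,4) (5,2,3,4) (5,3,1,2) (5,3,1,3) (5,3,1,4) (5,3,2,3) (5,3,2,4) (5,3,3,4) (5,4,1,2) (5,4,1,3) (5,4,1,4) (5,4,2,3) (5,4,2,4) (5,4,3,4) (5,5,1,2) (5,5,1,3) (5,5,1,4) (5,5,2,3) (5,5,2,4) (5,5,3,4) — 30.
Summing: 5 + 15 + 30 = 50.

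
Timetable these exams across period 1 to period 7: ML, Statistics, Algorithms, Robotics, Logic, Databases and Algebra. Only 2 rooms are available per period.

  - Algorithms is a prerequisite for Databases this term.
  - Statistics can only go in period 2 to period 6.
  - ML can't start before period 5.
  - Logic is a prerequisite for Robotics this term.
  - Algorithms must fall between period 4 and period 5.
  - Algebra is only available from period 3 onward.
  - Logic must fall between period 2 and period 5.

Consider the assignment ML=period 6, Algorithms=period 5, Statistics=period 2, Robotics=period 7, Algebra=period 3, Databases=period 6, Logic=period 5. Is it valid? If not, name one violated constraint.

Valid

Algorithms is a prerequisite for Databases this term — holds.
Algorithms must fall between period 4 and period 5 — holds.
Only 2 rooms are available per period — holds.
Statistics can only go in period 2 to period 6 — holds.
Logic is a prerequisite for Robotics this term — holds.
ML can't start before period 5 — holds.
Algebra is only available from period 3 onward — holds.
Logic must fall between period 2 and period 5 — holds.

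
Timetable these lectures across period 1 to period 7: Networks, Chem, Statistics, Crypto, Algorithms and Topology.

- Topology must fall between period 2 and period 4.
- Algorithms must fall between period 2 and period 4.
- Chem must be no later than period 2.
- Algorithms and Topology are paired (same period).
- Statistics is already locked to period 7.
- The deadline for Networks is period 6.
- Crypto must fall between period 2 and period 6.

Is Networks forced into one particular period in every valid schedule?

No

Networks can be period 1 (e.g. Crypto -> period 2; Networks -> period 1; Topology -> period 2; Chem -> period 1; Statistics -> period 7; Algorithms -> period 2) or period 2 (e.g. Algorithms=period 2, Chem=period 1, Networks=period 2, Crypto=period 2, Topology=period 2, Statistics=period 7).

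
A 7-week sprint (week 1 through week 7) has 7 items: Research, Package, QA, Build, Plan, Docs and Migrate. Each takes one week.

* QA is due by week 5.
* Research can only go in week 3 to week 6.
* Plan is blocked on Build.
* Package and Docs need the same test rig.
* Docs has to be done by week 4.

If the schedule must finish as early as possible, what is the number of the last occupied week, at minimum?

The precedence chain requires at least 2 distinct weeks.
Research can't be placed before week 3, so the schedule must run through at least week 3.
3 works (last occupied week: week 3): for example Build -> week 1, Migrate -> week 1, Research -> week 3, Docs -> week 2, Plan -> week 2, Package -> week 1, QA -> week 1.

3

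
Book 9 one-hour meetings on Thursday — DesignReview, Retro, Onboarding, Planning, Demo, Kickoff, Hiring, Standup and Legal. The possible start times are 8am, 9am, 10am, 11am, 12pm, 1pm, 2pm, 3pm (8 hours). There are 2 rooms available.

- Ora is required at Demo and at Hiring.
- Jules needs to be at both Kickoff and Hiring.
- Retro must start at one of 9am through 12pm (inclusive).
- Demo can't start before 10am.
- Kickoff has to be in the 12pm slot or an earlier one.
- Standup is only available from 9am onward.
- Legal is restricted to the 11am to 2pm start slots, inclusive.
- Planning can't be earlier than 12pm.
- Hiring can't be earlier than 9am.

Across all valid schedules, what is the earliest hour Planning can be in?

Planning is available from 12pm.
Planning at 12pm is achievable: DesignReview=8am; Retro=9am; Hiring=9am; Legal=11am; Standup=10am; Planning=12pm; Kickoff=8am; Demo=10am; Onboarding=11am.

12pm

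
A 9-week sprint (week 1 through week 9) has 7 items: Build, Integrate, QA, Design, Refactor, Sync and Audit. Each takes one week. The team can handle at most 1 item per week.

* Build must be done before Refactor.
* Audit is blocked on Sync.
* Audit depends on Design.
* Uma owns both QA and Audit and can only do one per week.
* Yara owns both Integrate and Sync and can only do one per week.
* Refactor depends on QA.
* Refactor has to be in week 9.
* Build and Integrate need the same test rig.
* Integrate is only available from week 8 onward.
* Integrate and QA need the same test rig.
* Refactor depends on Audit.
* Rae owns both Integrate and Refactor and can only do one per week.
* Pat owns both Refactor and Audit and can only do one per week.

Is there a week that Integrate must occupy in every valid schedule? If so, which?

week 8

Integrate's window is week 8–week 9.
Refactor is fixed at week 9, and Integrate can't share a week with Refactor.
So Integrate must be week 8.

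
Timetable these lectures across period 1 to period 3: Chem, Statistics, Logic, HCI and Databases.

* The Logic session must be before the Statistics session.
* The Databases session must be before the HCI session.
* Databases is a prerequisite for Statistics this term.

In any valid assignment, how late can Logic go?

Downstream work caps Logic at period 2.
Logic at period 2 is achievable: HCI in period 2, Statistics in period 3, Databases in period 1, Chem in period 1, Logic in period 2.

period 2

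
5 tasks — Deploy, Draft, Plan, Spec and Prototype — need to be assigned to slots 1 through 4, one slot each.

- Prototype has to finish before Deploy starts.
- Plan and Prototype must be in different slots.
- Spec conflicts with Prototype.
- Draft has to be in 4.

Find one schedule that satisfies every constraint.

Plan in 2; Draft in 4; Prototype in 1; Spec in 2; Deploy in 2

Checking: Prototype(1) before Deploy(2); Spec(2) != Prototype(1); Plan(2) != Prototype(1); Draft=4 in [4,4].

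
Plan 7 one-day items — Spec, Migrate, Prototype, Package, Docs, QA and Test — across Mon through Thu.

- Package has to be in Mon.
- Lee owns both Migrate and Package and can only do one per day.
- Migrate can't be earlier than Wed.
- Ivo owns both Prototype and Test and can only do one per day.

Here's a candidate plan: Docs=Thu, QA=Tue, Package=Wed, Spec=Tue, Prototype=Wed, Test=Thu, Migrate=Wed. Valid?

Package has to be in Mon — violated.
Ivo owns both Prototype and Test and can only do one per day — holds.
Lee owns both Migrate and Package and can only do one per day — violated.
Migrate can't be earlier than Wed — holds.

No. Lee owns both Migrate and Package and can only do one per day is not satisfied.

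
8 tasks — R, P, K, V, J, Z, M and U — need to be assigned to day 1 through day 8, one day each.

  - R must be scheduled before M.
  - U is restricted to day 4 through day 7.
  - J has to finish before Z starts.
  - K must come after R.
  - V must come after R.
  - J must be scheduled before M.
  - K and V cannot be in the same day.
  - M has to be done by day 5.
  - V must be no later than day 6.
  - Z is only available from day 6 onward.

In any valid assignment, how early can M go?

day 2

Precedence pushes M to at least day 2; M's own window allows nothing later than day 5.
M at day 2 is achievable: V -> day 2, U -> day 4, Z -> day 6, J -> day 1, M -> day 2, K -> day 3, P -> day 1, R -> day 1.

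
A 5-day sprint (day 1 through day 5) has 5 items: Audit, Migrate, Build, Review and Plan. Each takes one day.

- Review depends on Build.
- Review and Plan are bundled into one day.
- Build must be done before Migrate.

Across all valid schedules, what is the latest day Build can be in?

day 4

Downstream work caps Build at day 4.
Build at day 4 is achievable: Migrate=day 5; Plan=day 5; Audit=day 1; Review=day 5; Build=day 4.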